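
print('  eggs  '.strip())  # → eggs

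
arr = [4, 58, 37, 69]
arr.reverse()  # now [69, 37, 58, 4]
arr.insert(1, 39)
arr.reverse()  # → [4, 58, 37, 39, 69]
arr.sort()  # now [4, 37, 39, 58, 69]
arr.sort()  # [4, 37, 39, 58, 69]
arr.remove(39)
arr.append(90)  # [4, 37, 58, 69, 90]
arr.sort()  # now [4, 37, 58, 69, 90]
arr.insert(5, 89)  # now [4, 37, 58, 69, 90, 89]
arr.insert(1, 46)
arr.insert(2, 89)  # [4, 46, 89, 37, 58, 69, 90, 89]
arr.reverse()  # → [89, 90, 69, 58, 37, 89, 46, 4]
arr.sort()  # [4, 37, 46, 58, 69, 89, 89, 90]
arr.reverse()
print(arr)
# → [90, 89, 89, 69, 58, 46, 37, 4]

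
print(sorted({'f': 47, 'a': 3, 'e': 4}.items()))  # [('a', 3), ('e', 4), ('f', 47)]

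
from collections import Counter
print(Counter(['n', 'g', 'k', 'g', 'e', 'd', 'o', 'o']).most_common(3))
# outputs [('g', 2), ('o', 2), ('n', 1)]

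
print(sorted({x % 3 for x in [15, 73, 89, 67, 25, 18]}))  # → [0, 1, 2]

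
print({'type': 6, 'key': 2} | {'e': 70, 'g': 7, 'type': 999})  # {'type': 999, 'key': 2, 'e': 70, 'g': 7}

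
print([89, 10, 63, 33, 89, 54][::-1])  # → [54, 89, 33, 63, 10, 89]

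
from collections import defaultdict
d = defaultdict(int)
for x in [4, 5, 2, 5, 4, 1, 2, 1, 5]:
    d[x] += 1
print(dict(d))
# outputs {4: 2, 5: 3, 2: 2, 1: 2}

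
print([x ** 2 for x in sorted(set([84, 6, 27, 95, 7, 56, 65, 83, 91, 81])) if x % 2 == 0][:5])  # [36, 3136, 7056]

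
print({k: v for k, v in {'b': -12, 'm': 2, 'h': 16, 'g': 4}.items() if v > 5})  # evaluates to {'h': 16}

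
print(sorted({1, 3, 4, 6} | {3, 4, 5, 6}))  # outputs [1, 3, 4, 5, 6]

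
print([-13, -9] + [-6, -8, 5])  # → [-13, -9, -6, -8, 5]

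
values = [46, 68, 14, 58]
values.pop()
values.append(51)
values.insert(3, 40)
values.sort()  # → [14, 40, 46, 51, 68]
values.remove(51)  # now [14, 40, 46, 68]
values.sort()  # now [14, 40, 46, 68]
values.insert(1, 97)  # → [14, 97, 40, 46, 68]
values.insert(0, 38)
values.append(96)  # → [38, 14, 97, 40, 46, 68, 96]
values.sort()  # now [14, 38, 40, 46, 68, 96, 97]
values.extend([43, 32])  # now [14, 38, 40, 46, 68, 96, 97, 43, 32]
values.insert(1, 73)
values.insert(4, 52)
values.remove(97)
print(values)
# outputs [14, 73, 38, 40, 52, 46, 68, 96, 43, 32]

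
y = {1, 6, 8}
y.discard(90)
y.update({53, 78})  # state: {1, 6, 8, 53, 78}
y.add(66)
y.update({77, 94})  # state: {1, 6, 8, 53, 66, 77, 78, 94}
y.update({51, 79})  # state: {1, 6, 8, 51, 53, 66, 77, 78, 79, 94}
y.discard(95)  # {1, 6, 8, 51, 53, 66, 77, 78, 79, 94}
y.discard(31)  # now {1, 6, 8, 51, 53, 66, 77, 78, 79, 94}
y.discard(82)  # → {1, 6, 8, 51, 53, 66, 77, 78, 79, 94}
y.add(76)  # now {1, 6, 8, 51, 53, 66, 76, 77, 78, 79, 94}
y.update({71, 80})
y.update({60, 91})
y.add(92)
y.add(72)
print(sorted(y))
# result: [1, 6, 8, 51, 53, 60, 66, 71, 72, 76, 77, 78, 79, 80, 91, 92, 94]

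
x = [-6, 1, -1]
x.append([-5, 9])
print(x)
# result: [-6, 1, -1, [-5, 9]]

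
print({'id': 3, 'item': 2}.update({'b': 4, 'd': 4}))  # None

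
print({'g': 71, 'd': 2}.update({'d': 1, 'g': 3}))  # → None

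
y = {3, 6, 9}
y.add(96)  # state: {3, 6, 9, 96}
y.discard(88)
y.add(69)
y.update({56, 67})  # {3, 6, 9, 56, 67, 69, 96}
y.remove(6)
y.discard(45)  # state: {3, 9, 56, 67, 69, 96}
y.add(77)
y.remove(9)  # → {3, 56, 67, 69, 77, 96}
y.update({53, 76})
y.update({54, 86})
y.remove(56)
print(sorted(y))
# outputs [3, 53, 54, 67, 69, 76, 77, 86, 96]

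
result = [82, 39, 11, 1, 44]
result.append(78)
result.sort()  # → [1, 11, 39, 44, 78, 82]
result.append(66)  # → [1, 11, 39, 44, 78, 82, 66]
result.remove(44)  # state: [1, 11, 39, 78, 82, 66]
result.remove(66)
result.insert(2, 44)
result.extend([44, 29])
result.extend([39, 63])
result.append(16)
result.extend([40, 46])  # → [1, 11, 44, 39, 78, 82, 44, 29, 39, 63, 16, 40, 46]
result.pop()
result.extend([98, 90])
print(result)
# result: [1, 11, 44, 39, 78, 82, 44, 29, 39, 63, 16, 40, 98, 90]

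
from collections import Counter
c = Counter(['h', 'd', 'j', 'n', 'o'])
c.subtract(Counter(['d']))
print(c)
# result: Counter({'h': 1, 'j': 1, 'n': 1, 'o': 1, 'd': 0})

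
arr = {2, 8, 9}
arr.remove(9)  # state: {2, 8}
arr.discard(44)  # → {2, 8}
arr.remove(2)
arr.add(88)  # {8, 88}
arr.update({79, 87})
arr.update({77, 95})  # {8, 77, 79, 87, 88, 95}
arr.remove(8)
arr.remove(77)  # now {79, 87, 88, 95}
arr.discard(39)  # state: {79, 87, 88, 95}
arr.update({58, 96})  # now {58, 79, 87, 88, 95, 96}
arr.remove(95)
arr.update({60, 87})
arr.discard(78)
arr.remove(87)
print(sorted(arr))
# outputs [58, 60, 79, 88, 96]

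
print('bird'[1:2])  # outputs i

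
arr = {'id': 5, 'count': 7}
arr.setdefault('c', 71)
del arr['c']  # {'id': 5, 'count': 7}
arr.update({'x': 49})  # {'id': 5, 'count': 7, 'x': 49}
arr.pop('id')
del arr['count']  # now {'x': 49}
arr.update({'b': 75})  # {'x': 49, 'b': 75}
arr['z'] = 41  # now {'x': 49, 'b': 75, 'z': 41}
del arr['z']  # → {'x': 49, 'b': 75}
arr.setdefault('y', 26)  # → 26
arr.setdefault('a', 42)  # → 42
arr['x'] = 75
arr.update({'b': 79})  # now {'x': 75, 'b': 79, 'y': 26, 'a': 42}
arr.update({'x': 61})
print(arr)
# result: {'x': 61, 'b': 79, 'y': 26, 'a': 42}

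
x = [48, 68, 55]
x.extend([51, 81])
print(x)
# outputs [48, 68, 55, 51, 81]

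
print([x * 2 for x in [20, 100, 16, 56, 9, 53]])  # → [40, 200, 32, 112, 18, 106]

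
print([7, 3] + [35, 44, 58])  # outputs [7, 3, 35, 44, 58]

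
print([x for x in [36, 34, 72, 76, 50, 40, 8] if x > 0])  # [36, 34, 72, 76, 50, 40, 8]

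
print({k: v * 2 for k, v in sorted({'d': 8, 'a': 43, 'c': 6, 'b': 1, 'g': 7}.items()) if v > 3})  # {'a': 86, 'c': 12, 'd': 16, 'g': 14}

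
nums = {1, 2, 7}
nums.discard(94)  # {1, 2, 7}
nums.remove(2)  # {1, 7}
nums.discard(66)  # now {1, 7}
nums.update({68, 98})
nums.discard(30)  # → {1, 7, 68, 98}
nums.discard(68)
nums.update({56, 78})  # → {1, 7, 56, 78, 98}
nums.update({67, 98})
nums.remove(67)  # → {1, 7, 56, 78, 98}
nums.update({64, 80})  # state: {1, 7, 56, 64, 78, 80, 98}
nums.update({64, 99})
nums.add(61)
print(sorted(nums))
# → [1, 7, 56, 61, 64, 78, 80, 98, 99]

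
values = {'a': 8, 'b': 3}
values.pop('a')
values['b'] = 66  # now {'b': 66}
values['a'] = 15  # {'b': 66, 'a': 15}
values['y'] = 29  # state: {'b': 66, 'a': 15, 'y': 29}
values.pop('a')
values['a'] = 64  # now {'b': 66, 'y': 29, 'a': 64}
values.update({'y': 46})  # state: {'b': 66, 'y': 46, 'a': 64}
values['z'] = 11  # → {'b': 66, 'y': 46, 'a': 64, 'z': 11}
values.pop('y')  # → 46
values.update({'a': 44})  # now {'b': 66, 'a': 44, 'z': 11}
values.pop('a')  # 44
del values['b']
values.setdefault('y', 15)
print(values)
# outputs {'z': 11, 'y': 15}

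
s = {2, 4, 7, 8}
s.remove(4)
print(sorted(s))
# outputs [2, 7, 8]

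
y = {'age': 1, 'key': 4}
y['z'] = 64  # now {'age': 1, 'key': 4, 'z': 64}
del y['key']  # {'age': 1, 'z': 64}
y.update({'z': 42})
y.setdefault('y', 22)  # 22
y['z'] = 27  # {'age': 1, 'z': 27, 'y': 22}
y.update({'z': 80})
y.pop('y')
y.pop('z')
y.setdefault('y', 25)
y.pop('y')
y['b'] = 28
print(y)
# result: {'age': 1, 'b': 28}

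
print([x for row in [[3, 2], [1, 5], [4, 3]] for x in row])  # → [3, 2, 1, 5, 4, 3]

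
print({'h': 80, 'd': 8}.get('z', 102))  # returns 102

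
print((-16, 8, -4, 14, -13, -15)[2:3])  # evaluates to (-4,)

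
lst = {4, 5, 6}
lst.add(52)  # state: {4, 5, 6, 52}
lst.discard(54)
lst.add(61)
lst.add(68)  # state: {4, 5, 6, 52, 61, 68}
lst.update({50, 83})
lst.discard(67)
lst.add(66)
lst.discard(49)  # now {4, 5, 6, 50, 52, 61, 66, 68, 83}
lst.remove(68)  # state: {4, 5, 6, 50, 52, 61, 66, 83}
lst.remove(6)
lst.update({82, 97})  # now {4, 5, 50, 52, 61, 66, 82, 83, 97}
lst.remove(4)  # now {5, 50, 52, 61, 66, 82, 83, 97}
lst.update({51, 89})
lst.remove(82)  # {5, 50, 51, 52, 61, 66, 83, 89, 97}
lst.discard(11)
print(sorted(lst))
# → [5, 50, 51, 52, 61, 66, 83, 89, 97]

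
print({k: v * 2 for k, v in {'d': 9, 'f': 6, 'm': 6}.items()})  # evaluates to {'d': 18, 'f': 12, 'm': 12}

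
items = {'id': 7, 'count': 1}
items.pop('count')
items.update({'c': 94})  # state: {'id': 7, 'c': 94}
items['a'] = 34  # {'id': 7, 'c': 94, 'a': 34}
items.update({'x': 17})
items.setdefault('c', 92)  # 94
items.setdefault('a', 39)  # 34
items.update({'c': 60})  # {'id': 7, 'c': 60, 'a': 34, 'x': 17}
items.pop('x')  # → 17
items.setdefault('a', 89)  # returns 34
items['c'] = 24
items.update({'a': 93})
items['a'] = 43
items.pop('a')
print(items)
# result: {'id': 7, 'c': 24}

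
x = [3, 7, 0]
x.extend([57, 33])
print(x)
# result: [3, 7, 0, 57, 33]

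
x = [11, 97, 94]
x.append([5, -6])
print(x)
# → [11, 97, 94, [5, -6]]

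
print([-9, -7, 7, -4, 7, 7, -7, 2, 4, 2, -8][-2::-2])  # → [2, 2, 7, -4, -7]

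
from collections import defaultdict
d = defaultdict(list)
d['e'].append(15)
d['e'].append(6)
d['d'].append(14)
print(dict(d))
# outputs {'e': [15, 6], 'd': [14]}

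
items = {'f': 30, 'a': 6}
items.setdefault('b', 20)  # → 20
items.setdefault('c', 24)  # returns 24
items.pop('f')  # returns 30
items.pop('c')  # 24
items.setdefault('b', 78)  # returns 20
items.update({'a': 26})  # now {'a': 26, 'b': 20}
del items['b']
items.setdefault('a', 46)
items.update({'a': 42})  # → {'a': 42}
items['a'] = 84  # {'a': 84}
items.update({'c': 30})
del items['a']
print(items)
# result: {'c': 30}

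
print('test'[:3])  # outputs tes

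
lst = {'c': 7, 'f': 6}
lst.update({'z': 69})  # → {'c': 7, 'f': 6, 'z': 69}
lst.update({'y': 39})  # {'c': 7, 'f': 6, 'z': 69, 'y': 39}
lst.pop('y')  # 39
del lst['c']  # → {'f': 6, 'z': 69}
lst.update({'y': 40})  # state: {'f': 6, 'z': 69, 'y': 40}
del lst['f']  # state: {'z': 69, 'y': 40}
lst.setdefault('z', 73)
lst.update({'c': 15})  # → {'z': 69, 'y': 40, 'c': 15}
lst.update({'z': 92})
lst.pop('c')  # 15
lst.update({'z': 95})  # {'z': 95, 'y': 40}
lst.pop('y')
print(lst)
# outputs {'z': 95}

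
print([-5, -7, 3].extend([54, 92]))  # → None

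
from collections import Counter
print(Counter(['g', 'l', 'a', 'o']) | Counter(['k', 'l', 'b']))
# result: Counter({'g': 1, 'l': 1, 'a': 1, 'o': 1, 'k': 1, 'b': 1})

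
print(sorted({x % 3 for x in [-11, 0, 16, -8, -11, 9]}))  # [0, 1]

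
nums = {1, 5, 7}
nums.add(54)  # {1, 5, 7, 54}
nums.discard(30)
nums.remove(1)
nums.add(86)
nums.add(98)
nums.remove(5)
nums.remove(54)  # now {7, 86, 98}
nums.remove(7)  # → {86, 98}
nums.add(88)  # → {86, 88, 98}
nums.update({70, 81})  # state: {70, 81, 86, 88, 98}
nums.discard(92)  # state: {70, 81, 86, 88, 98}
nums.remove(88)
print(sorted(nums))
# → [70, 81, 86, 98]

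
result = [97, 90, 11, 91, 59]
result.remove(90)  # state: [97, 11, 91, 59]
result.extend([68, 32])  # [97, 11, 91, 59, 68, 32]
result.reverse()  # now [32, 68, 59, 91, 11, 97]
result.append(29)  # [32, 68, 59, 91, 11, 97, 29]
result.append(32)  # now [32, 68, 59, 91, 11, 97, 29, 32]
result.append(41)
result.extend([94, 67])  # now [32, 68, 59, 91, 11, 97, 29, 32, 41, 94, 67]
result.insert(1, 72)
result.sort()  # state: [11, 29, 32, 32, 41, 59, 67, 68, 72, 91, 94, 97]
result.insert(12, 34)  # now [11, 29, 32, 32, 41, 59, 67, 68, 72, 91, 94, 97, 34]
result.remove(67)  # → [11, 29, 32, 32, 41, 59, 68, 72, 91, 94, 97, 34]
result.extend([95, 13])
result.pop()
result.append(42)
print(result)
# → [11, 29, 32, 32, 41, 59, 68, 72, 91, 94, 97, 34, 95, 42]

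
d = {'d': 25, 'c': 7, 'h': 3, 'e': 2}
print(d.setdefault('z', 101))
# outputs 101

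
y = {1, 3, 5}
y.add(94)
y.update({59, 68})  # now {1, 3, 5, 59, 68, 94}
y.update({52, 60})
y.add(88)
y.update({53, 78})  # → {1, 3, 5, 52, 53, 59, 60, 68, 78, 88, 94}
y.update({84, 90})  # {1, 3, 5, 52, 53, 59, 60, 68, 78, 84, 88, 90, 94}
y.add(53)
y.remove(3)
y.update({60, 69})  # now {1, 5, 52, 53, 59, 60, 68, 69, 78, 84, 88, 90, 94}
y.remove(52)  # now {1, 5, 53, 59, 60, 68, 69, 78, 84, 88, 90, 94}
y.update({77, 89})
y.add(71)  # {1, 5, 53, 59, 60, 68, 69, 71, 77, 78, 84, 88, 89, 90, 94}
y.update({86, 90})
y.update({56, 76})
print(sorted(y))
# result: [1, 5, 53, 56, 59, 60, 68, 69, 71, 76, 77, 78, 84, 86, 88, 89, 90, 94]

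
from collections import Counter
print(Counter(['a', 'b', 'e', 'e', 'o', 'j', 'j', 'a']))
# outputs Counter({'a': 2, 'e': 2, 'j': 2, 'b': 1, 'o': 1})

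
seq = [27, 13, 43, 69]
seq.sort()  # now [13, 27, 43, 69]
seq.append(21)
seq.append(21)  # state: [13, 27, 43, 69, 21, 21]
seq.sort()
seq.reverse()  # [69, 43, 27, 21, 21, 13]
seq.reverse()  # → [13, 21, 21, 27, 43, 69]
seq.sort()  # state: [13, 21, 21, 27, 43, 69]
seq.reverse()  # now [69, 43, 27, 21, 21, 13]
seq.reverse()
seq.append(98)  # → [13, 21, 21, 27, 43, 69, 98]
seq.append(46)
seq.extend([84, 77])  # [13, 21, 21, 27, 43, 69, 98, 46, 84, 77]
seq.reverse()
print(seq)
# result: [77, 84, 46, 98, 69, 43, 27, 21, 21, 13]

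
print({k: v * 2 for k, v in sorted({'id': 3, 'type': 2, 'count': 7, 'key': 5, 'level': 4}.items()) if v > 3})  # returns {'count': 14, 'key': 10, 'level': 8}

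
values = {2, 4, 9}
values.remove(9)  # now {2, 4}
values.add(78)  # {2, 4, 78}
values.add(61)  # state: {2, 4, 61, 78}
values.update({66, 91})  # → {2, 4, 61, 66, 78, 91}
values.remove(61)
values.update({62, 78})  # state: {2, 4, 62, 66, 78, 91}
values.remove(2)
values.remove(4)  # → {62, 66, 78, 91}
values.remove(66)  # {62, 78, 91}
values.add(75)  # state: {62, 75, 78, 91}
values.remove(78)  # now {62, 75, 91}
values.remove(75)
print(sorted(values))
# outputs [62, 91]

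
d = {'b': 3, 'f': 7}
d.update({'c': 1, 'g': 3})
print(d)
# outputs {'b': 3, 'f': 7, 'c': 1, 'g': 3}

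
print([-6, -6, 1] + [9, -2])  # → [-6, -6, 1, 9, -2]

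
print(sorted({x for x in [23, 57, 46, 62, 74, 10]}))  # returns [10, 23, 46, 57, 62, 74]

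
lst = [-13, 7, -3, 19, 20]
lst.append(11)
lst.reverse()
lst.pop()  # -13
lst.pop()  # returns 7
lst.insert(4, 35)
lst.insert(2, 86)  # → [11, 20, 86, 19, -3, 35]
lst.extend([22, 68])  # [11, 20, 86, 19, -3, 35, 22, 68]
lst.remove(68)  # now [11, 20, 86, 19, -3, 35, 22]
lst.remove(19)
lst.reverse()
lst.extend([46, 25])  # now [22, 35, -3, 86, 20, 11, 46, 25]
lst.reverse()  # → [25, 46, 11, 20, 86, -3, 35, 22]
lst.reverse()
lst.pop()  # 25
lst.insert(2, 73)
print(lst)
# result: [22, 35, 73, -3, 86, 20, 11, 46]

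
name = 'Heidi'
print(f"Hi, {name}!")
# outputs Hi, Heidi!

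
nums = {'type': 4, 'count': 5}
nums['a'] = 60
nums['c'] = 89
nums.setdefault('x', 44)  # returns 44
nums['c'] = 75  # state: {'type': 4, 'count': 5, 'a': 60, 'c': 75, 'x': 44}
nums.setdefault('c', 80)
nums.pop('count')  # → 5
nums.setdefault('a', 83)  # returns 60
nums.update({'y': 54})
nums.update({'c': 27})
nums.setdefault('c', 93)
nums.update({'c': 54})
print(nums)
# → {'type': 4, 'a': 60, 'c': 54, 'x': 44, 'y': 54}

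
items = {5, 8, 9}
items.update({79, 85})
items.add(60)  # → {5, 8, 9, 60, 79, 85}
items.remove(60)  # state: {5, 8, 9, 79, 85}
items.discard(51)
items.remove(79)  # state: {5, 8, 9, 85}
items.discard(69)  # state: {5, 8, 9, 85}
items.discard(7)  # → {5, 8, 9, 85}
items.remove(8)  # {5, 9, 85}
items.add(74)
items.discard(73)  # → {5, 9, 74, 85}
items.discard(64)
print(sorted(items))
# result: [5, 9, 74, 85]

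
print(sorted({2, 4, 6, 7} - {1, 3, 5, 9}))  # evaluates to [2, 4, 6, 7]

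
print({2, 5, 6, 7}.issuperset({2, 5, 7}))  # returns True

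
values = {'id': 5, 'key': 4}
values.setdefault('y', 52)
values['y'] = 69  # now {'id': 5, 'key': 4, 'y': 69}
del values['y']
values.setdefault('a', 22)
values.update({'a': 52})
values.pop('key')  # 4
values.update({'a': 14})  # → {'id': 5, 'a': 14}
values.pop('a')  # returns 14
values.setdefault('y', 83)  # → 83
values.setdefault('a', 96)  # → 96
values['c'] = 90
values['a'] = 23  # {'id': 5, 'y': 83, 'a': 23, 'c': 90}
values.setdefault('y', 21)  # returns 83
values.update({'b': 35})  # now {'id': 5, 'y': 83, 'a': 23, 'c': 90, 'b': 35}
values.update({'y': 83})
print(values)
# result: {'id': 5, 'y': 83, 'a': 23, 'c': 90, 'b': 35}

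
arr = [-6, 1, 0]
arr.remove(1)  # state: [-6, 0]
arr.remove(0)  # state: [-6]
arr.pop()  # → -6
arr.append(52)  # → [52]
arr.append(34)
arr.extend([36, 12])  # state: [52, 34, 36, 12]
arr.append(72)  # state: [52, 34, 36, 12, 72]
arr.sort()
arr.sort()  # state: [12, 34, 36, 52, 72]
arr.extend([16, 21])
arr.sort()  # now [12, 16, 21, 34, 36, 52, 72]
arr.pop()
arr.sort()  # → [12, 16, 21, 34, 36, 52]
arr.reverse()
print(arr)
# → [52, 36, 34, 21, 16, 12]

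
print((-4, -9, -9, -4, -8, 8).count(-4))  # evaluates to 2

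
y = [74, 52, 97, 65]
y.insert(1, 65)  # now [74, 65, 52, 97, 65]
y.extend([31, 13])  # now [74, 65, 52, 97, 65, 31, 13]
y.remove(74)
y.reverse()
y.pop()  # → 65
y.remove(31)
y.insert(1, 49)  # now [13, 49, 65, 97, 52]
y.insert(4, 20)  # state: [13, 49, 65, 97, 20, 52]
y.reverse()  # [52, 20, 97, 65, 49, 13]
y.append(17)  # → [52, 20, 97, 65, 49, 13, 17]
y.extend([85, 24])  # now [52, 20, 97, 65, 49, 13, 17, 85, 24]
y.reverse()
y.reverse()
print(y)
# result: [52, 20, 97, 65, 49, 13, 17, 85, 24]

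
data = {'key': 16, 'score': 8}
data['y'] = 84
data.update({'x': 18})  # {'key': 16, 'score': 8, 'y': 84, 'x': 18}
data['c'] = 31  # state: {'key': 16, 'score': 8, 'y': 84, 'x': 18, 'c': 31}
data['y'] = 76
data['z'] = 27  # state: {'key': 16, 'score': 8, 'y': 76, 'x': 18, 'c': 31, 'z': 27}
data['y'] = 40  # {'key': 16, 'score': 8, 'y': 40, 'x': 18, 'c': 31, 'z': 27}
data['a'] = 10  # {'key': 16, 'score': 8, 'y': 40, 'x': 18, 'c': 31, 'z': 27, 'a': 10}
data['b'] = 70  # {'key': 16, 'score': 8, 'y': 40, 'x': 18, 'c': 31, 'z': 27, 'a': 10, 'b': 70}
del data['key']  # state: {'score': 8, 'y': 40, 'x': 18, 'c': 31, 'z': 27, 'a': 10, 'b': 70}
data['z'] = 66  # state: {'score': 8, 'y': 40, 'x': 18, 'c': 31, 'z': 66, 'a': 10, 'b': 70}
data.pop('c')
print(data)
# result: {'score': 8, 'y': 40, 'x': 18, 'z': 66, 'a': 10, 'b': 70}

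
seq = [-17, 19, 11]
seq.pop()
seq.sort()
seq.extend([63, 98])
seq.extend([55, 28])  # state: [-17, 19, 63, 98, 55, 28]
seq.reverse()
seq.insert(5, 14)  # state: [28, 55, 98, 63, 19, 14, -17]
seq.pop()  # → -17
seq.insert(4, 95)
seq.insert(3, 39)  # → [28, 55, 98, 39, 63, 95, 19, 14]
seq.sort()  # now [14, 19, 28, 39, 55, 63, 95, 98]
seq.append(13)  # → [14, 19, 28, 39, 55, 63, 95, 98, 13]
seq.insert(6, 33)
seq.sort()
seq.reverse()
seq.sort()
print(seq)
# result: [13, 14, 19, 28, 33, 39, 55, 63, 95, 98]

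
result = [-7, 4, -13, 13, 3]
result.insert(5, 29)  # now [-7, 4, -13, 13, 3, 29]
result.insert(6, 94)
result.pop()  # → 94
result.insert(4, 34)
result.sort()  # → [-13, -7, 3, 4, 13, 29, 34]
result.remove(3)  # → [-13, -7, 4, 13, 29, 34]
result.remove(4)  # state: [-13, -7, 13, 29, 34]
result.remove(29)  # [-13, -7, 13, 34]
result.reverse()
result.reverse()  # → [-13, -7, 13, 34]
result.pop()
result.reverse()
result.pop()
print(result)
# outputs [13, -7]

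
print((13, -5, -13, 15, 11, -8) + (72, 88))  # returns (13, -5, -13, 15, 11, -8, 72, 88)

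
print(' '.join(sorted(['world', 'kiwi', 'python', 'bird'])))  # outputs bird kiwi python world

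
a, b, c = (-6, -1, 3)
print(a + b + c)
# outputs -4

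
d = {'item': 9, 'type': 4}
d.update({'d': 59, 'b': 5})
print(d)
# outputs {'item': 9, 'type': 4, 'd': 59, 'b': 5}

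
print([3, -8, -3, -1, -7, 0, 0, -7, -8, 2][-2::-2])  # [-8, 0, -7, -3, 3]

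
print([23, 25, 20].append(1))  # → None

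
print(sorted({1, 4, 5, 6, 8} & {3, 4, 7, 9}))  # [4]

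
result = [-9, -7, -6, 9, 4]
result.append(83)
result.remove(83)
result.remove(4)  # [-9, -7, -6, 9]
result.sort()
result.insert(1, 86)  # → [-9, 86, -7, -6, 9]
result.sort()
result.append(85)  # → [-9, -7, -6, 9, 86, 85]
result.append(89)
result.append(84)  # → [-9, -7, -6, 9, 86, 85, 89, 84]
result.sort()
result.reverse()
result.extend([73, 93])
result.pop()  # 93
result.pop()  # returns 73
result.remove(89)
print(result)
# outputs [86, 85, 84, 9, -6, -7, -9]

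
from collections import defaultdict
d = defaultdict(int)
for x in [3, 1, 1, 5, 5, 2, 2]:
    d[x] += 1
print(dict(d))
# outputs {3: 1, 1: 2, 5: 2, 2: 2}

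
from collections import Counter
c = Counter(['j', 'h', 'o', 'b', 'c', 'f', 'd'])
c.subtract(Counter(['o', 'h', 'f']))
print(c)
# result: Counter({'j': 1, 'b': 1, 'c': 1, 'd': 1, 'h': 0, 'o': 0, 'f': 0})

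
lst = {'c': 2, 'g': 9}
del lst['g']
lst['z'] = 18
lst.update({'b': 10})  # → {'c': 2, 'z': 18, 'b': 10}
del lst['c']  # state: {'z': 18, 'b': 10}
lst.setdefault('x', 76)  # 76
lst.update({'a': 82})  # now {'z': 18, 'b': 10, 'x': 76, 'a': 82}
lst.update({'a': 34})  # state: {'z': 18, 'b': 10, 'x': 76, 'a': 34}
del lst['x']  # {'z': 18, 'b': 10, 'a': 34}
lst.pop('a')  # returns 34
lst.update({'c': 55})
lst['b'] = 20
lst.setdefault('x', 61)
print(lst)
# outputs {'z': 18, 'b': 20, 'c': 55, 'x': 61}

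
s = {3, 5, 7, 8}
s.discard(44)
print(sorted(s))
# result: [3, 5, 7, 8]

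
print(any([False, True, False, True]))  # True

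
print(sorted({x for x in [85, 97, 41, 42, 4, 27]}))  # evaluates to [4, 27, 41, 42, 85, 97]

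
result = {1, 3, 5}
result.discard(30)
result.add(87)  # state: {1, 3, 5, 87}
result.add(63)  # {1, 3, 5, 63, 87}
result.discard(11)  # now {1, 3, 5, 63, 87}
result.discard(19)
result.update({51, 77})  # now {1, 3, 5, 51, 63, 77, 87}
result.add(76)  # {1, 3, 5, 51, 63, 76, 77, 87}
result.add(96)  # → {1, 3, 5, 51, 63, 76, 77, 87, 96}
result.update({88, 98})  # {1, 3, 5, 51, 63, 76, 77, 87, 88, 96, 98}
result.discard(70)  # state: {1, 3, 5, 51, 63, 76, 77, 87, 88, 96, 98}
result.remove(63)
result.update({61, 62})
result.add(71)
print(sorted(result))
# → [1, 3, 5, 51, 61, 62, 71, 76, 77, 87, 88, 96, 98]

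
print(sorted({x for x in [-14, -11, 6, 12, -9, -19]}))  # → [-19, -14, -11, -9, 6, 12]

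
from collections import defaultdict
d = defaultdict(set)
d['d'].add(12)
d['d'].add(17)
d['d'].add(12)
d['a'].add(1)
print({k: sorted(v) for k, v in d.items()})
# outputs {'d': [12, 17], 'a': [1]}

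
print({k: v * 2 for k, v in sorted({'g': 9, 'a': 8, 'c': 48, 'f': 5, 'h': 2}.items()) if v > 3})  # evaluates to {'a': 16, 'c': 96, 'f': 10, 'g': 18}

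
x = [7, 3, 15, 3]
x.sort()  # [3, 3, 7, 15]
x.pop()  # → 15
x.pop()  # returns 7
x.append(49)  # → [3, 3, 49]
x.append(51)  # [3, 3, 49, 51]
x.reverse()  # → [51, 49, 3, 3]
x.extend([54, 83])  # [51, 49, 3, 3, 54, 83]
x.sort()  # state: [3, 3, 49, 51, 54, 83]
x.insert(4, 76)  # [3, 3, 49, 51, 76, 54, 83]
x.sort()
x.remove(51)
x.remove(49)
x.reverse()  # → [83, 76, 54, 3, 3]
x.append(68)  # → [83, 76, 54, 3, 3, 68]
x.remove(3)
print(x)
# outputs [83, 76, 54, 3, 68]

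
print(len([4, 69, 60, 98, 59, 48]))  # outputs 6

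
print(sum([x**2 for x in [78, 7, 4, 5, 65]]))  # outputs 10399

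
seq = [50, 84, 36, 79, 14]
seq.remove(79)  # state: [50, 84, 36, 14]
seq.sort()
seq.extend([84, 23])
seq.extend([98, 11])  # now [14, 36, 50, 84, 84, 23, 98, 11]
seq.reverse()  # [11, 98, 23, 84, 84, 50, 36, 14]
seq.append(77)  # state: [11, 98, 23, 84, 84, 50, 36, 14, 77]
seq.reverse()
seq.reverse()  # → [11, 98, 23, 84, 84, 50, 36, 14, 77]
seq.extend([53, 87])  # [11, 98, 23, 84, 84, 50, 36, 14, 77, 53, 87]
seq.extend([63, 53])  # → [11, 98, 23, 84, 84, 50, 36, 14, 77, 53, 87, 63, 53]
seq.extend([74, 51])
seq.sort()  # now [11, 14, 23, 36, 50, 51, 53, 53, 63, 74, 77, 84, 84, 87, 98]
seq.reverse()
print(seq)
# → [98, 87, 84, 84, 77, 74, 63, 53, 53, 51, 50, 36, 23, 14, 11]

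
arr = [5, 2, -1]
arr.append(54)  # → [5, 2, -1, 54]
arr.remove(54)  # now [5, 2, -1]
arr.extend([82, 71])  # [5, 2, -1, 82, 71]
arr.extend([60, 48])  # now [5, 2, -1, 82, 71, 60, 48]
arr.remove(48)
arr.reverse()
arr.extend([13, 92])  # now [60, 71, 82, -1, 2, 5, 13, 92]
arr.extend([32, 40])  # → [60, 71, 82, -1, 2, 5, 13, 92, 32, 40]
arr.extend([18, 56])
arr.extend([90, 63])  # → [60, 71, 82, -1, 2, 5, 13, 92, 32, 40, 18, 56, 90, 63]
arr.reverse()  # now [63, 90, 56, 18, 40, 32, 92, 13, 5, 2, -1, 82, 71, 60]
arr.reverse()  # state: [60, 71, 82, -1, 2, 5, 13, 92, 32, 40, 18, 56, 90, 63]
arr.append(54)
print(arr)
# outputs [60, 71, 82, -1, 2, 5, 13, 92, 32, 40, 18, 56, 90, 63, 54]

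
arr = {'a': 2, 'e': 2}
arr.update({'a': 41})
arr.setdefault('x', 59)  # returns 59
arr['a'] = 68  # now {'a': 68, 'e': 2, 'x': 59}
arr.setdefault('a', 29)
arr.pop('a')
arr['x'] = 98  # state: {'e': 2, 'x': 98}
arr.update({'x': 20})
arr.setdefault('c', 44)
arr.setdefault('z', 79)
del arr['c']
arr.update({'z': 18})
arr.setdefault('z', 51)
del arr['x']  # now {'e': 2, 'z': 18}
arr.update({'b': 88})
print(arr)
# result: {'e': 2, 'z': 18, 'b': 88}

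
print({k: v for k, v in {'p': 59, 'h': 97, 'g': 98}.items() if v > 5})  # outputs {'p': 59, 'h': 97, 'g': 98}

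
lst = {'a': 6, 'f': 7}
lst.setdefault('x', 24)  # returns 24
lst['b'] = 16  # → {'a': 6, 'f': 7, 'x': 24, 'b': 16}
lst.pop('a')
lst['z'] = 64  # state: {'f': 7, 'x': 24, 'b': 16, 'z': 64}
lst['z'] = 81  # {'f': 7, 'x': 24, 'b': 16, 'z': 81}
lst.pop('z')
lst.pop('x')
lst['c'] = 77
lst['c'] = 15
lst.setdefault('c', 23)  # 15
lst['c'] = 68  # {'f': 7, 'b': 16, 'c': 68}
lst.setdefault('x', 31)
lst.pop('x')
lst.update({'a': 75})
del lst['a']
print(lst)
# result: {'f': 7, 'b': 16, 'c': 68}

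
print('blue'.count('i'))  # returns 0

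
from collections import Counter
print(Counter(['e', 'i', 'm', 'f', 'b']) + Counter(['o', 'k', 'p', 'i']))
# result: Counter({'i': 2, 'e': 1, 'm': 1, 'f': 1, 'b': 1, 'o': 1, 'k': 1, 'p': 1})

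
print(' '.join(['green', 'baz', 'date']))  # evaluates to green baz date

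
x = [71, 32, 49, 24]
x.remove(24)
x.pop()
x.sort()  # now [32, 71]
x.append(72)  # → [32, 71, 72]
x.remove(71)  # [32, 72]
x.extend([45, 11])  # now [32, 72, 45, 11]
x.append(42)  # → [32, 72, 45, 11, 42]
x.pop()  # 42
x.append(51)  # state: [32, 72, 45, 11, 51]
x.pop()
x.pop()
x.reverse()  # [45, 72, 32]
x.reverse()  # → [32, 72, 45]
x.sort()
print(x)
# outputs [32, 45, 72]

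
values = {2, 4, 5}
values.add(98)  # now {2, 4, 5, 98}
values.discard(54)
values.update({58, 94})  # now {2, 4, 5, 58, 94, 98}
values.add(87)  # {2, 4, 5, 58, 87, 94, 98}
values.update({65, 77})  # {2, 4, 5, 58, 65, 77, 87, 94, 98}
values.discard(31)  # {2, 4, 5, 58, 65, 77, 87, 94, 98}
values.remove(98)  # {2, 4, 5, 58, 65, 77, 87, 94}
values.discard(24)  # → {2, 4, 5, 58, 65, 77, 87, 94}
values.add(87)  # {2, 4, 5, 58, 65, 77, 87, 94}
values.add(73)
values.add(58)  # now {2, 4, 5, 58, 65, 73, 77, 87, 94}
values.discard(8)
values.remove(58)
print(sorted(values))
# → [2, 4, 5, 65, 73, 77, 87, 94]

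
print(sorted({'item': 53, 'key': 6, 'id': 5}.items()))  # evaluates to [('id', 5), ('item', 53), ('key', 6)]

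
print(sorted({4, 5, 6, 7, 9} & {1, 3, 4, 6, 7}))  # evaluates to [4, 6, 7]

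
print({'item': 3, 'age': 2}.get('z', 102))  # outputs 102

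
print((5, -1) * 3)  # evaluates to (5, -1, 5, -1, 5, -1)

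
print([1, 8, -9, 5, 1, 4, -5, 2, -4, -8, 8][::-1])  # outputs [8, -8, -4, 2, -5, 4, 1, 5, -9, 8, 1]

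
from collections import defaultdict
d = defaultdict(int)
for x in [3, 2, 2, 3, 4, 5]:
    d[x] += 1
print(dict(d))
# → {3: 2, 2: 2, 4: 1, 5: 1}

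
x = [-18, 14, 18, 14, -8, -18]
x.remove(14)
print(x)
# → [-18, 18, 14, -8, -18]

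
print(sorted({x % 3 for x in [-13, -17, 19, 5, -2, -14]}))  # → [1, 2]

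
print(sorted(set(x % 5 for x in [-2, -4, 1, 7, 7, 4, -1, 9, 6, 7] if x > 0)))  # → [1, 2, 4]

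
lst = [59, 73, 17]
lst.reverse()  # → [17, 73, 59]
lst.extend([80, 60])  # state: [17, 73, 59, 80, 60]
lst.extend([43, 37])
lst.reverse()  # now [37, 43, 60, 80, 59, 73, 17]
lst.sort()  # [17, 37, 43, 59, 60, 73, 80]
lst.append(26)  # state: [17, 37, 43, 59, 60, 73, 80, 26]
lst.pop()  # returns 26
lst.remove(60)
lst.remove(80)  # [17, 37, 43, 59, 73]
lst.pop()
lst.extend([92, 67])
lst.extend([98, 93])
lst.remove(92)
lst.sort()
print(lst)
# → [17, 37, 43, 59, 67, 93, 98]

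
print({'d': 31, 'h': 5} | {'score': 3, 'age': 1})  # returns {'d': 31, 'h': 5, 'score': 3, 'age': 1}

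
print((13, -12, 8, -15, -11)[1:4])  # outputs (-12, 8, -15)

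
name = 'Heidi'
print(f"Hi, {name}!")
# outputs Hi, Heidi!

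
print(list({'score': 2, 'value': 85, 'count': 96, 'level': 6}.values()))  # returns [2, 85, 96, 6]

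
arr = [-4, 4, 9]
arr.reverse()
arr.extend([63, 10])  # [9, 4, -4, 63, 10]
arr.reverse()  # [10, 63, -4, 4, 9]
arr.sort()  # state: [-4, 4, 9, 10, 63]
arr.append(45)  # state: [-4, 4, 9, 10, 63, 45]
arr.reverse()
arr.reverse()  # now [-4, 4, 9, 10, 63, 45]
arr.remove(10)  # [-4, 4, 9, 63, 45]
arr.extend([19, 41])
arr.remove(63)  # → [-4, 4, 9, 45, 19, 41]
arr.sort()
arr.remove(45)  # [-4, 4, 9, 19, 41]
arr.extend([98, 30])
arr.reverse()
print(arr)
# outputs [30, 98, 41, 19, 9, 4, -4]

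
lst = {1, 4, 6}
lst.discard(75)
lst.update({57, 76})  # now {1, 4, 6, 57, 76}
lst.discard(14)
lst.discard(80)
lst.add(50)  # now {1, 4, 6, 50, 57, 76}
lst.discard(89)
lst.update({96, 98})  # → {1, 4, 6, 50, 57, 76, 96, 98}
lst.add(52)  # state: {1, 4, 6, 50, 52, 57, 76, 96, 98}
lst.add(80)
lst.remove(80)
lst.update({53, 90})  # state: {1, 4, 6, 50, 52, 53, 57, 76, 90, 96, 98}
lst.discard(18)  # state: {1, 4, 6, 50, 52, 53, 57, 76, 90, 96, 98}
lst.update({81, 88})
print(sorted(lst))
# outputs [1, 4, 6, 50, 52, 53, 57, 76, 81, 88, 90, 96, 98]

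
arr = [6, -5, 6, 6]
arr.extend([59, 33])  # [6, -5, 6, 6, 59, 33]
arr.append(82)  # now [6, -5, 6, 6, 59, 33, 82]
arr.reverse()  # [82, 33, 59, 6, 6, -5, 6]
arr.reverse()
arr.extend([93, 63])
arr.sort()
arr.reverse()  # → [93, 82, 63, 59, 33, 6, 6, 6, -5]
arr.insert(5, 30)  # [93, 82, 63, 59, 33, 30, 6, 6, 6, -5]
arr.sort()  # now [-5, 6, 6, 6, 30, 33, 59, 63, 82, 93]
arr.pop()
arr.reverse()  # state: [82, 63, 59, 33, 30, 6, 6, 6, -5]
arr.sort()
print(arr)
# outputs [-5, 6, 6, 6, 30, 33, 59, 63, 82]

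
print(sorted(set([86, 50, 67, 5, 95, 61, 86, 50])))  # [5, 50, 61, 67, 86, 95]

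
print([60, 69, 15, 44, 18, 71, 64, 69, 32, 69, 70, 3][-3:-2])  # [69]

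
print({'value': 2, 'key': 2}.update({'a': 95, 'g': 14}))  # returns None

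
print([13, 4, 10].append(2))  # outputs None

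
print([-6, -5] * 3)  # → [-6, -5, -6, -5, -6, -5]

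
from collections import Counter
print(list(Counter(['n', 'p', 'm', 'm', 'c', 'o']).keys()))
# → ['n', 'p', 'm', 'c', 'o']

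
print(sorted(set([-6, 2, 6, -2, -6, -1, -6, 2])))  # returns [-6, -2, -1, 2, 6]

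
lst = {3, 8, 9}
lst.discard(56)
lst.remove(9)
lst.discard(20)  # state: {3, 8}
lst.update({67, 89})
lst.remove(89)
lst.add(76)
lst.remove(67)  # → {3, 8, 76}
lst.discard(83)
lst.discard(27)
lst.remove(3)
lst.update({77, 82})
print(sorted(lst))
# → [8, 76, 77, 82]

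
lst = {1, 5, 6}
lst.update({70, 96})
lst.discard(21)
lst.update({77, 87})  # {1, 5, 6, 70, 77, 87, 96}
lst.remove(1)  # {5, 6, 70, 77, 87, 96}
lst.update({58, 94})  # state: {5, 6, 58, 70, 77, 87, 94, 96}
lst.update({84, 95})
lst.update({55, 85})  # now {5, 6, 55, 58, 70, 77, 84, 85, 87, 94, 95, 96}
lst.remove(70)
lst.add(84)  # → {5, 6, 55, 58, 77, 84, 85, 87, 94, 95, 96}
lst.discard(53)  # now {5, 6, 55, 58, 77, 84, 85, 87, 94, 95, 96}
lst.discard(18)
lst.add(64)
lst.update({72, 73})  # {5, 6, 55, 58, 64, 72, 73, 77, 84, 85, 87, 94, 95, 96}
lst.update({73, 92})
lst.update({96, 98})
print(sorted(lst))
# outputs [5, 6, 55, 58, 64, 72, 73, 77, 84, 85, 87, 92, 94, 95, 96, 98]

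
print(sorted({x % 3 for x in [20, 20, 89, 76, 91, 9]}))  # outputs [0, 1, 2]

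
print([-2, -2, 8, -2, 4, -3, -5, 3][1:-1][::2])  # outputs [-2, -2, -3]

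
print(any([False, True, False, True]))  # True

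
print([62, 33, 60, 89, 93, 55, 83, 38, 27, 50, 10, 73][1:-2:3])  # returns [33, 93, 38]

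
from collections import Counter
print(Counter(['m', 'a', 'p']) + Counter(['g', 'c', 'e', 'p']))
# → Counter({'p': 2, 'm': 1, 'a': 1, 'g': 1, 'c': 1, 'e': 1})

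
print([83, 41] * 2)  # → [83, 41, 83, 41]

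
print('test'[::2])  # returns ts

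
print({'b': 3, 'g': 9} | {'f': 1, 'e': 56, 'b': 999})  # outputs {'b': 999, 'g': 9, 'f': 1, 'e': 56}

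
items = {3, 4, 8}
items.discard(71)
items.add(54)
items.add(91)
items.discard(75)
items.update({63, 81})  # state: {3, 4, 8, 54, 63, 81, 91}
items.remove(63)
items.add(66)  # {3, 4, 8, 54, 66, 81, 91}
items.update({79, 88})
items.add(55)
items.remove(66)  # {3, 4, 8, 54, 55, 79, 81, 88, 91}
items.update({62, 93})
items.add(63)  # {3, 4, 8, 54, 55, 62, 63, 79, 81, 88, 91, 93}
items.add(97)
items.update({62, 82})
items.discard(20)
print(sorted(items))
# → [3, 4, 8, 54, 55, 62, 63, 79, 81, 82, 88, 91, 93, 97]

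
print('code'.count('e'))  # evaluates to 1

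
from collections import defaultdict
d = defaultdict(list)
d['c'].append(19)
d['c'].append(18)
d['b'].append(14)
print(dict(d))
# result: {'c': [19, 18], 'b': [14]}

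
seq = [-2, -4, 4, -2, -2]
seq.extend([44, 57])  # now [-2, -4, 4, -2, -2, 44, 57]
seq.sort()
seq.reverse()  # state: [57, 44, 4, -2, -2, -2, -4]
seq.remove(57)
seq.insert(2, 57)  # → [44, 4, 57, -2, -2, -2, -4]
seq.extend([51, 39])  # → [44, 4, 57, -2, -2, -2, -4, 51, 39]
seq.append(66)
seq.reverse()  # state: [66, 39, 51, -4, -2, -2, -2, 57, 4, 44]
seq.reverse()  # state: [44, 4, 57, -2, -2, -2, -4, 51, 39, 66]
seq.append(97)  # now [44, 4, 57, -2, -2, -2, -4, 51, 39, 66, 97]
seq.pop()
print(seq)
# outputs [44, 4, 57, -2, -2, -2, -4, 51, 39, 66]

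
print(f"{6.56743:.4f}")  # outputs 6.5674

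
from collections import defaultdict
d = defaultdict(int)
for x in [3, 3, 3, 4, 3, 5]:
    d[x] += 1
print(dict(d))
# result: {3: 4, 4: 1, 5: 1}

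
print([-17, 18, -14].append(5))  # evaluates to None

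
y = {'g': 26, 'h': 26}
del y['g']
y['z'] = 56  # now {'h': 26, 'z': 56}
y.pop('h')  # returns 26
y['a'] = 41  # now {'z': 56, 'a': 41}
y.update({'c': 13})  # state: {'z': 56, 'a': 41, 'c': 13}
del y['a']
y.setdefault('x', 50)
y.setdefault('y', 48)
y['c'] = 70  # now {'z': 56, 'c': 70, 'x': 50, 'y': 48}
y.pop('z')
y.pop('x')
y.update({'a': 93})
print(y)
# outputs {'c': 70, 'y': 48, 'a': 93}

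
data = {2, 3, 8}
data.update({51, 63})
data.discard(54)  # {2, 3, 8, 51, 63}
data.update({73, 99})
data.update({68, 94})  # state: {2, 3, 8, 51, 63, 68, 73, 94, 99}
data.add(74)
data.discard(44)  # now {2, 3, 8, 51, 63, 68, 73, 74, 94, 99}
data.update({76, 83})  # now {2, 3, 8, 51, 63, 68, 73, 74, 76, 83, 94, 99}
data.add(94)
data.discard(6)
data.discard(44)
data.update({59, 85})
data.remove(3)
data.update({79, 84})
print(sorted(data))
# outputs [2, 8, 51, 59, 63, 68, 73, 74, 76, 79, 83, 84, 85, 94, 99]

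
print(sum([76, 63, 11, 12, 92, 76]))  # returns 330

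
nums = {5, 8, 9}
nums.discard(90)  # {5, 8, 9}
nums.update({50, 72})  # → {5, 8, 9, 50, 72}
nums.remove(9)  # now {5, 8, 50, 72}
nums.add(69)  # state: {5, 8, 50, 69, 72}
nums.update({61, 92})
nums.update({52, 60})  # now {5, 8, 50, 52, 60, 61, 69, 72, 92}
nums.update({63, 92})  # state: {5, 8, 50, 52, 60, 61, 63, 69, 72, 92}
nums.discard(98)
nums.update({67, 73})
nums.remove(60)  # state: {5, 8, 50, 52, 61, 63, 67, 69, 72, 73, 92}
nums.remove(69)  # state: {5, 8, 50, 52, 61, 63, 67, 72, 73, 92}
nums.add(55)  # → {5, 8, 50, 52, 55, 61, 63, 67, 72, 73, 92}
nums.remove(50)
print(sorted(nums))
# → [5, 8, 52, 55, 61, 63, 67, 72, 73, 92]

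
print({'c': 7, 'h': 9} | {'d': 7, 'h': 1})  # {'c': 7, 'h': 1, 'd': 7}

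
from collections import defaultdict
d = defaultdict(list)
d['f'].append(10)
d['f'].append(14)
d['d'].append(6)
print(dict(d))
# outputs {'f': [10, 14], 'd': [6]}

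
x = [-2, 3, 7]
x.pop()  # 7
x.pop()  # 3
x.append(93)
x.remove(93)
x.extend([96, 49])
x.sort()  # [-2, 49, 96]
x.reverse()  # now [96, 49, -2]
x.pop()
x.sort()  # [49, 96]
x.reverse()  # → [96, 49]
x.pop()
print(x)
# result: [96]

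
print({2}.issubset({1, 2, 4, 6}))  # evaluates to True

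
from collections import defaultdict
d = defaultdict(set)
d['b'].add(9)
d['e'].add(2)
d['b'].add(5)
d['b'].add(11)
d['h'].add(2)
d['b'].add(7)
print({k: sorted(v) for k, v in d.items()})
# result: {'b': [5, 7, 9, 11], 'e': [2], 'h': [2]}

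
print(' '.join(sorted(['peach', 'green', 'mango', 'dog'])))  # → dog green mango peach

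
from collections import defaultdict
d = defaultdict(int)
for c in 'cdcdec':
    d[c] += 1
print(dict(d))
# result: {'c': 3, 'd': 2, 'e': 1}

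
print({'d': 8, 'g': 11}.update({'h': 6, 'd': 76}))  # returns None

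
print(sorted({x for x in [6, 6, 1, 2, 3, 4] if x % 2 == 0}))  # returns [2, 4, 6]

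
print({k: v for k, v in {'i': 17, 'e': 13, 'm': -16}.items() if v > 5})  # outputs {'i': 17, 'e': 13}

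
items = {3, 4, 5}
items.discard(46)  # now {3, 4, 5}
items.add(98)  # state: {3, 4, 5, 98}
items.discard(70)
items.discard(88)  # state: {3, 4, 5, 98}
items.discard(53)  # {3, 4, 5, 98}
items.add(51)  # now {3, 4, 5, 51, 98}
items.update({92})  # {3, 4, 5, 51, 92, 98}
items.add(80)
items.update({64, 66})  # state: {3, 4, 5, 51, 64, 66, 80, 92, 98}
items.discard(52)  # {3, 4, 5, 51, 64, 66, 80, 92, 98}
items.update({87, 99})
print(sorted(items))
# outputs [3, 4, 5, 51, 64, 66, 80, 87, 92, 98, 99]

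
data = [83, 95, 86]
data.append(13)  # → [83, 95, 86, 13]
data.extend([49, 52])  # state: [83, 95, 86, 13, 49, 52]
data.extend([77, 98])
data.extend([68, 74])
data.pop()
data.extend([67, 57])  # [83, 95, 86, 13, 49, 52, 77, 98, 68, 67, 57]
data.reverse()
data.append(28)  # [57, 67, 68, 98, 77, 52, 49, 13, 86, 95, 83, 28]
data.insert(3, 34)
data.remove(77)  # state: [57, 67, 68, 34, 98, 52, 49, 13, 86, 95, 83, 28]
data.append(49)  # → [57, 67, 68, 34, 98, 52, 49, 13, 86, 95, 83, 28, 49]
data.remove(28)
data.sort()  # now [13, 34, 49, 49, 52, 57, 67, 68, 83, 86, 95, 98]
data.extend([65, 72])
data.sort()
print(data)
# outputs [13, 34, 49, 49, 52, 57, 65, 67, 68, 72, 83, 86, 95, 98]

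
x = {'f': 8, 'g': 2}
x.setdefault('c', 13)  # 13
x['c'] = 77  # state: {'f': 8, 'g': 2, 'c': 77}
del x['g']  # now {'f': 8, 'c': 77}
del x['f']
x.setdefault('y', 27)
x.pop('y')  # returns 27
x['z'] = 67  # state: {'c': 77, 'z': 67}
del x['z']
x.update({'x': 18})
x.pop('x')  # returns 18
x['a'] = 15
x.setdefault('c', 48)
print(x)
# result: {'c': 77, 'a': 15}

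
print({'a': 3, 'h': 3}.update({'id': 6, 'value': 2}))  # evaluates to None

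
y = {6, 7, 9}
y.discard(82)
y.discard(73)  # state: {6, 7, 9}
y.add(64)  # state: {6, 7, 9, 64}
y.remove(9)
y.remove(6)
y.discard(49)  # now {7, 64}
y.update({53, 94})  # {7, 53, 64, 94}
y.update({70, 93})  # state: {7, 53, 64, 70, 93, 94}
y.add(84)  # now {7, 53, 64, 70, 84, 93, 94}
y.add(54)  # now {7, 53, 54, 64, 70, 84, 93, 94}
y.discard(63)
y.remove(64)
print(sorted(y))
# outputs [7, 53, 54, 70, 84, 93, 94]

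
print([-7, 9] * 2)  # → [-7, 9, -7, 9]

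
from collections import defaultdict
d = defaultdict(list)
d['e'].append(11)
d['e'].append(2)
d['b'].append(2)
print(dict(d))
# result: {'e': [11, 2], 'b': [2]}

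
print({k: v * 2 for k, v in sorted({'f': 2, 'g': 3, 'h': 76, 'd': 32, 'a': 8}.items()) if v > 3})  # {'a': 16, 'd': 64, 'h': 152}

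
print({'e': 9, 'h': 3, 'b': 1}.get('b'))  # 1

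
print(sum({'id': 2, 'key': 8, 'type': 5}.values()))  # 15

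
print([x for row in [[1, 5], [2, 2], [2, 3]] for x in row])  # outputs [1, 5, 2, 2, 2, 3]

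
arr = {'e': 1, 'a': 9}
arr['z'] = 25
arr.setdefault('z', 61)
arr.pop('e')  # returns 1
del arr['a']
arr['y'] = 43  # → {'z': 25, 'y': 43}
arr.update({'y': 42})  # {'z': 25, 'y': 42}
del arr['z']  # {'y': 42}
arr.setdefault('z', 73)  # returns 73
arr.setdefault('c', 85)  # 85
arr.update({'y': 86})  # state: {'y': 86, 'z': 73, 'c': 85}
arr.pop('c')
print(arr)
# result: {'y': 86, 'z': 73}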